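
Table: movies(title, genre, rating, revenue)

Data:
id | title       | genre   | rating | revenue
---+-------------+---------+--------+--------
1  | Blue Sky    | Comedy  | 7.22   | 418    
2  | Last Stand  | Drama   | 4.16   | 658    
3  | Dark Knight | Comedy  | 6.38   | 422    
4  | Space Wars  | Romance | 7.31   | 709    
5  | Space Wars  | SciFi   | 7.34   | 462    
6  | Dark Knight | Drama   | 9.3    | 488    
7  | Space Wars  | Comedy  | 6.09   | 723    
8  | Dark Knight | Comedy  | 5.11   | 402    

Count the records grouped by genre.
SELECT genre, COUNT(*) as count
FROM movies
GROUP BY genre

Result:
  Comedy: 4
  Drama: 2
  Romance: 1
  SciFi: 1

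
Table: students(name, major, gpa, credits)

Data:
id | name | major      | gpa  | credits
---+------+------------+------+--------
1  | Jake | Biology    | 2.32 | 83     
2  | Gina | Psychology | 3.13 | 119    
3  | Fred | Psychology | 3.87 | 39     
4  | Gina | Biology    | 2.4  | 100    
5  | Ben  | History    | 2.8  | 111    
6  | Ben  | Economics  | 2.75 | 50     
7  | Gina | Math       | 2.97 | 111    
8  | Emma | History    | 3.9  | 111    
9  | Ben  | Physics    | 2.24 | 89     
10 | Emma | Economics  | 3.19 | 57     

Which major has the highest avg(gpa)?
SELECT major, AVG(gpa) as val
FROM students
GROUP BY major
ORDER BY val DESC
LIMIT 1

Result: Psychology with avg(gpa) = 3.50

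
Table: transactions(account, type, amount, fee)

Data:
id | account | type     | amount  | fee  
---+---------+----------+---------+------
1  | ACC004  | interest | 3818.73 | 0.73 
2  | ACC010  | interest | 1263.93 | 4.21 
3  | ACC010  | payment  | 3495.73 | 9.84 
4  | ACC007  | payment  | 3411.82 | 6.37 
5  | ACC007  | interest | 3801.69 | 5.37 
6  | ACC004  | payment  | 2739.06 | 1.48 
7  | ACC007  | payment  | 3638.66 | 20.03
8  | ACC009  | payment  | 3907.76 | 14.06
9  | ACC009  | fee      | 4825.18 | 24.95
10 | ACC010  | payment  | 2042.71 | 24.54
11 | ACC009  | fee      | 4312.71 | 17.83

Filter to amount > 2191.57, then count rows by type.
SELECT type, COUNT(*)
FROM transactions
WHERE amount > 2191.57
GROUP BY type

Note: WHERE filters rows before grouping.

Result:
  fee: 2
  interest: 2
  payment: 5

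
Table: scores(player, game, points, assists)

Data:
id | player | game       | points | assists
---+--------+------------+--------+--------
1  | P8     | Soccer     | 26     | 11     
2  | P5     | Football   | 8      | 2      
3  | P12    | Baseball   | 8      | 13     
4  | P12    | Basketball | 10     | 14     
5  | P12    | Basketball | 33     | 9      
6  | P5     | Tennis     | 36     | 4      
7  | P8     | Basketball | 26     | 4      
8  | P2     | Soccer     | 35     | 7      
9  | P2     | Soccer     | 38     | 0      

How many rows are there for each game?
SELECT game, COUNT(*) as count
FROM scores
GROUP BY game

Result:
  Baseball: 1
  Basketball: 3
  Football: 1
  Soccer: 3
  Tennis: 1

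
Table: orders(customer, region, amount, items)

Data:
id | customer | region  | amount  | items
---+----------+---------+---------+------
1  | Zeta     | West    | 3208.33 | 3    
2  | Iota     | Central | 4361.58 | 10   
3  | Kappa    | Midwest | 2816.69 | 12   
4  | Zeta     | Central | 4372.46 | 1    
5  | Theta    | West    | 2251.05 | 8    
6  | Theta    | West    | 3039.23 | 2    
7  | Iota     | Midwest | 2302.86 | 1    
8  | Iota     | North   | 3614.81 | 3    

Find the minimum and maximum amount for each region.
SELECT region, MIN(amount), MAX(amount)
FROM orders
GROUP BY region

Result:
  Central: min=4361.58, max=4372.46
  Midwest: min=2302.86, max=2816.69
  North: min=3614.81, max=3614.81
  West: min=2251.05, max=3208.33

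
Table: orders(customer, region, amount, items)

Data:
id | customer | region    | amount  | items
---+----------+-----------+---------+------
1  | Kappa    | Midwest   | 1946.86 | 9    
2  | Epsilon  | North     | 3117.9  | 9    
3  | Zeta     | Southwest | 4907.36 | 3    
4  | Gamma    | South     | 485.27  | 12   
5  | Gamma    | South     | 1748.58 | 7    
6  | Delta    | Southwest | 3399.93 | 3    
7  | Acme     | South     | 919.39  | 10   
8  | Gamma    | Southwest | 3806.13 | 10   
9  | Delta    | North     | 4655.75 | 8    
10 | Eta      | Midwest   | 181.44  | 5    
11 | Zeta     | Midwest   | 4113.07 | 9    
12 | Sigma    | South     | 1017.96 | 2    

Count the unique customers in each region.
SELECT region, COUNT(DISTINCT customer)
FROM orders
GROUP BY region

Result:
  Midwest: 3 distinct
  North: 2 distinct
  South: 3 distinct
  Southwest: 3 distinct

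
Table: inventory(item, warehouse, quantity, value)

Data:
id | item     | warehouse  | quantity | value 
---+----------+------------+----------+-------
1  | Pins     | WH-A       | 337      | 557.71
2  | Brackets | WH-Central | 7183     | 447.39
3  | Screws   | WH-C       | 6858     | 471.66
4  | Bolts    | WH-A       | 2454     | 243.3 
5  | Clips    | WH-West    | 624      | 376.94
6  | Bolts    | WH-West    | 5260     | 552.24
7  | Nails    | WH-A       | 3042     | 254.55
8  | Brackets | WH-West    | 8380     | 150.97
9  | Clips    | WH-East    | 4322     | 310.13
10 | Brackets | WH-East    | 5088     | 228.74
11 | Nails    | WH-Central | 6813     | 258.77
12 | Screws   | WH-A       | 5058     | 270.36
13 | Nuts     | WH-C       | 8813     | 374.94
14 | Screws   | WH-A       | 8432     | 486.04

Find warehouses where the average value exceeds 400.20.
SELECT warehouse, AVG(value)
FROM inventory
GROUP BY warehouse
HAVING AVG(value) > 400.20

Result:
  WH-C: avg=423.30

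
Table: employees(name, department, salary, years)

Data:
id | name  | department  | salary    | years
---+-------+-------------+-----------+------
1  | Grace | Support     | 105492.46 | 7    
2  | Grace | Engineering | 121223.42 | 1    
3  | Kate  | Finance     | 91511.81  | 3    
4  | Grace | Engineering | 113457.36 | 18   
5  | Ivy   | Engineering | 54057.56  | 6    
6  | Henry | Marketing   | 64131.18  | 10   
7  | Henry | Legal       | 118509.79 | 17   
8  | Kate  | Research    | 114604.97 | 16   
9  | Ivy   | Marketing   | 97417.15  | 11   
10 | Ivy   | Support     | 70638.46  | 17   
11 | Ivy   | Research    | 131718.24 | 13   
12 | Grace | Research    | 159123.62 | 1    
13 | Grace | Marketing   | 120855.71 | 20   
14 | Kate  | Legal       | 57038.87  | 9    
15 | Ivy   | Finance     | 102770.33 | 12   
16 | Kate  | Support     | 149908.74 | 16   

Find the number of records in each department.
SELECT department, COUNT(*) as count
FROM employees
GROUP BY department

Result:
  Engineering: 3
  Finance: 2
  Legal: 2
  Marketing: 3
  Research: 3
  Support: 3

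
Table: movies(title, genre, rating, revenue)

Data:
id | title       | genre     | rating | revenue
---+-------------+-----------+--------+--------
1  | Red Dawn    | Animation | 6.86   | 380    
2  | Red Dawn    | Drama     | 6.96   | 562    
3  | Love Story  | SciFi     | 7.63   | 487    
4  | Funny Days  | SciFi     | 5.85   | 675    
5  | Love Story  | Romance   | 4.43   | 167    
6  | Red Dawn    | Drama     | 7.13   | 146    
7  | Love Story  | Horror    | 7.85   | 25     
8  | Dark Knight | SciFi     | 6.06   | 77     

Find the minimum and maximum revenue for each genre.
SELECT genre, MIN(revenue), MAX(revenue)
FROM movies
GROUP BY genre

Result:
  Animation: min=380, max=380
  Drama: min=146, max=562
  Horror: min=25, max=25
  Romance: min=167, max=167
  SciFi: min=77, max=675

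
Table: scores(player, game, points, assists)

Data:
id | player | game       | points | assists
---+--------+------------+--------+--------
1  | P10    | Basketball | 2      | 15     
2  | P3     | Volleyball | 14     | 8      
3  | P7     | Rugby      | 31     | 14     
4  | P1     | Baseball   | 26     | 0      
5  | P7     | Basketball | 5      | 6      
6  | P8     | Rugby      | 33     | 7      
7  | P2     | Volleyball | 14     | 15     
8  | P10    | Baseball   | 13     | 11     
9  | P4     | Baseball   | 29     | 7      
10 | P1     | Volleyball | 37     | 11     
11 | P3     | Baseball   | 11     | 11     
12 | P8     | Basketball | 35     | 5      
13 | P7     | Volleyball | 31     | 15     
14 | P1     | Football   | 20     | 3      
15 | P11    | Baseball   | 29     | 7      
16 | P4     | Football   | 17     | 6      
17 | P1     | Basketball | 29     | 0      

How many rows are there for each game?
SELECT game, COUNT(*) as count
FROM scores
GROUP BY game

Result:
  Baseball: 5
  Basketball: 4
  Football: 2
  Rugby: 2
  Volleyball: 4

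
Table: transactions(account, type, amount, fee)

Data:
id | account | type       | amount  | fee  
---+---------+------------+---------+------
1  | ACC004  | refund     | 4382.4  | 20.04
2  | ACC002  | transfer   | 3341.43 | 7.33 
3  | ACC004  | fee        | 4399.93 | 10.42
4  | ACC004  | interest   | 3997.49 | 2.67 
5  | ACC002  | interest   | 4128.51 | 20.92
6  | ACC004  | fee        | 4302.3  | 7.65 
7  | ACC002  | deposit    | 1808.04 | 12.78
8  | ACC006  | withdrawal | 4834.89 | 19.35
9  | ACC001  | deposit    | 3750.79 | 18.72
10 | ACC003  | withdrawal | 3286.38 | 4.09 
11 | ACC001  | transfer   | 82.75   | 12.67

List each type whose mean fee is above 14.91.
SELECT type, AVG(fee)
FROM transactions
GROUP BY type
HAVING AVG(fee) > 14.91

Result:
  deposit: avg=15.75
  refund: avg=20.04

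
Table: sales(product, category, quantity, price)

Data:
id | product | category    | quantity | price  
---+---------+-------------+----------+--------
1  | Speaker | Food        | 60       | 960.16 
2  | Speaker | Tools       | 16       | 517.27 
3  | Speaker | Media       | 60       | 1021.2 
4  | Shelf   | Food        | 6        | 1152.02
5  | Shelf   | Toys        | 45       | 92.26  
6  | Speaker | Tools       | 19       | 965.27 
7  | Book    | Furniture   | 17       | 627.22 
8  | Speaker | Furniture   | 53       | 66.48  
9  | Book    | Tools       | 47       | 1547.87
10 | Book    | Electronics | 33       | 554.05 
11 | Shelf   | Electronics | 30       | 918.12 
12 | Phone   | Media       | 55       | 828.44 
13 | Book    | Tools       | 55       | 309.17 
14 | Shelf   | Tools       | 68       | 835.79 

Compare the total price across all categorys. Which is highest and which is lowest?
SELECT category, SUM(price)
FROM sales
GROUP BY category
ORDER BY SUM(price)

All groups:
  Toys: 92.26
  Furniture: 693.70
  Electronics: 1472.17
  Media: 1849.64
  Food: 2112.18
  Tools: 4175.37

Highest: Tools (4175.37)
Lowest: Toys (92.26)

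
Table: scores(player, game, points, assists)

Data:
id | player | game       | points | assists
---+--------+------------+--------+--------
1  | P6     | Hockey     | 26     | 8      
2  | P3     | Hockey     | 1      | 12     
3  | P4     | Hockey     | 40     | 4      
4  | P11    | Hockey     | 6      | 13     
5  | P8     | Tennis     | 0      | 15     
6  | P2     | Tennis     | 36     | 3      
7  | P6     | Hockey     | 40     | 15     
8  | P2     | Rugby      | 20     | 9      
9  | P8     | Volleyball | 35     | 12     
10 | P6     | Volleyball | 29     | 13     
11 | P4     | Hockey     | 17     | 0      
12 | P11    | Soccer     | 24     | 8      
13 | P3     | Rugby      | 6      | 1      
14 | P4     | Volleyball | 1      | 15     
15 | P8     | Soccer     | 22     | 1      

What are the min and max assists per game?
SELECT game, MIN(assists), MAX(assists)
FROM scores
GROUP BY game

Result:
  Hockey: min=0, max=15
  Rugby: min=1, max=9
  Soccer: min=1, max=8
  Tennis: min=3, max=15
  Volleyball: min=12, max=15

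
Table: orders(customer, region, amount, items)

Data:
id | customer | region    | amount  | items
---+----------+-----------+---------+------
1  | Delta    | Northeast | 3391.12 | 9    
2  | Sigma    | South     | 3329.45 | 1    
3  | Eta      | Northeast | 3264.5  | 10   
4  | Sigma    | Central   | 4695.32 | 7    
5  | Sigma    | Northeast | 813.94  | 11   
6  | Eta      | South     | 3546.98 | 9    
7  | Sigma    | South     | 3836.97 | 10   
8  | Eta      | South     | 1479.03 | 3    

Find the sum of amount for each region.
SELECT region, SUM(amount) as result
FROM orders
GROUP BY region

Result:
  Central: 4695.32
  Northeast: 7469.56
  South: 12192.43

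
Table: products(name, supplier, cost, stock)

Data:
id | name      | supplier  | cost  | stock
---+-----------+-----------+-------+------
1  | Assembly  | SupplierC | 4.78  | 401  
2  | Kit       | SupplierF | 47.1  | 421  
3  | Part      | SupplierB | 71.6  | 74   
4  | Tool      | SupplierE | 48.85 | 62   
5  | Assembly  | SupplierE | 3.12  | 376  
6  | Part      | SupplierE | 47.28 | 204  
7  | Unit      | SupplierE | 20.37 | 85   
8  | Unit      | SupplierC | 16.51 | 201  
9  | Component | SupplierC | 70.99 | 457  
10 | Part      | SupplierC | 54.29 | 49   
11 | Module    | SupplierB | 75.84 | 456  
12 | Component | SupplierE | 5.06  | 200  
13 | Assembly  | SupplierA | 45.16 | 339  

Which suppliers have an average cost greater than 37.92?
SELECT supplier, AVG(cost)
FROM products
GROUP BY supplier
HAVING AVG(cost) > 37.92

Result:
  SupplierA: avg=45.16
  SupplierB: avg=73.72
  SupplierF: avg=47.10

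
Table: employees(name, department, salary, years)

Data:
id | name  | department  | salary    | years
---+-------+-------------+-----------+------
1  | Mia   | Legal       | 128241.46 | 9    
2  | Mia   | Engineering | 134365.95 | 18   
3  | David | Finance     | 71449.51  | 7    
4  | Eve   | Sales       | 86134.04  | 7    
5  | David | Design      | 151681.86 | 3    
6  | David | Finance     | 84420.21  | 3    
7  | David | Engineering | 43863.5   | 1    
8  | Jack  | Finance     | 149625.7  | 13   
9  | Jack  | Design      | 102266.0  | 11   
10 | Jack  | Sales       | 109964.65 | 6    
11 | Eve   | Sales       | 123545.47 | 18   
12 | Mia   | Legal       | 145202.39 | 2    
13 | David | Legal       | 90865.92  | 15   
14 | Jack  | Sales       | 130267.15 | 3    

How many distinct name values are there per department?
SELECT department, COUNT(DISTINCT name)
FROM employees
GROUP BY department

Result:
  Design: 2 distinct
  Engineering: 2 distinct
  Finance: 2 distinct
  Legal: 2 distinct
  Sales: 2 distinct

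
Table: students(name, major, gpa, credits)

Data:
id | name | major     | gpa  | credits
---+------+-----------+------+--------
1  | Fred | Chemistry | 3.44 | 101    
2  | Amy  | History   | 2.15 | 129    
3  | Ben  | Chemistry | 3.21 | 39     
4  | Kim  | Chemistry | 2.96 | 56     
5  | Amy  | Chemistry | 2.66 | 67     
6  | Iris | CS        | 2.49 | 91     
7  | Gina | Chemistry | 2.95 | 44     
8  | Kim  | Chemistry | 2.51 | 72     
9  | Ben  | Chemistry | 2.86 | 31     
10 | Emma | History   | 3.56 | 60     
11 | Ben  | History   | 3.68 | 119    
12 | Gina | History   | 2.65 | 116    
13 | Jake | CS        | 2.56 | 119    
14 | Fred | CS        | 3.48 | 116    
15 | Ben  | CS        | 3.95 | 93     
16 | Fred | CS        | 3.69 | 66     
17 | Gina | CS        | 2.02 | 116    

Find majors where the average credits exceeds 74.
SELECT major, AVG(credits)
FROM students
GROUP BY major
HAVING AVG(credits) > 74

Result:
  CS: avg=100.17
  History: avg=106.00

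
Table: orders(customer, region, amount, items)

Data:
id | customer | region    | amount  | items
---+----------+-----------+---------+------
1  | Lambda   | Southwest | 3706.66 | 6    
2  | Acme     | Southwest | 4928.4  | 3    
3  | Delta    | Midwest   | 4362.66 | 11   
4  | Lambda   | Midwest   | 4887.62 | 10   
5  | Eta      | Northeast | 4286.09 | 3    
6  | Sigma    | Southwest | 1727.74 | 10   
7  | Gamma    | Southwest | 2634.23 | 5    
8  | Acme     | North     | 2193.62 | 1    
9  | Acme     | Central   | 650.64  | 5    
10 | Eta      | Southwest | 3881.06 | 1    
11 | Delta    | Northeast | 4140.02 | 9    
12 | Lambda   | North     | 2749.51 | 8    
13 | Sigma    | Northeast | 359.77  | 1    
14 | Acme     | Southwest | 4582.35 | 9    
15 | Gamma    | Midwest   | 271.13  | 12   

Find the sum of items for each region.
SELECT region, SUM(items) as result
FROM orders
GROUP BY region

Result:
  Central: 5
  Midwest: 33
  North: 9
  Northeast: 13
  Southwest: 34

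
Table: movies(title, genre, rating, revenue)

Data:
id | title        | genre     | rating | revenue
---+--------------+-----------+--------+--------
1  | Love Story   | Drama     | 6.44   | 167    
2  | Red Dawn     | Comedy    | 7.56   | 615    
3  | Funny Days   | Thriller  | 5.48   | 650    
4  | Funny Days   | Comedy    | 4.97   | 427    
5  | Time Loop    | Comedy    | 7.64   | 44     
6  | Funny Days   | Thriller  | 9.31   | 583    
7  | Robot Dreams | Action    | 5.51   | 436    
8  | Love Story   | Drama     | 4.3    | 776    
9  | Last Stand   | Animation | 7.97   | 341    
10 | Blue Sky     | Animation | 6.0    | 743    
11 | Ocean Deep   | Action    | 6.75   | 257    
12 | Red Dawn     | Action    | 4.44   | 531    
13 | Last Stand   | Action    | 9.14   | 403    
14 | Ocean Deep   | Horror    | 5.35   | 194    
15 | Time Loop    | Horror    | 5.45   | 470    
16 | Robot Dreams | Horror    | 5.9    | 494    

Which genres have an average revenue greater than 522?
SELECT genre, AVG(revenue)
FROM movies
GROUP BY genre
HAVING AVG(revenue) > 522

Result:
  Animation: avg=542.00
  Thriller: avg=616.50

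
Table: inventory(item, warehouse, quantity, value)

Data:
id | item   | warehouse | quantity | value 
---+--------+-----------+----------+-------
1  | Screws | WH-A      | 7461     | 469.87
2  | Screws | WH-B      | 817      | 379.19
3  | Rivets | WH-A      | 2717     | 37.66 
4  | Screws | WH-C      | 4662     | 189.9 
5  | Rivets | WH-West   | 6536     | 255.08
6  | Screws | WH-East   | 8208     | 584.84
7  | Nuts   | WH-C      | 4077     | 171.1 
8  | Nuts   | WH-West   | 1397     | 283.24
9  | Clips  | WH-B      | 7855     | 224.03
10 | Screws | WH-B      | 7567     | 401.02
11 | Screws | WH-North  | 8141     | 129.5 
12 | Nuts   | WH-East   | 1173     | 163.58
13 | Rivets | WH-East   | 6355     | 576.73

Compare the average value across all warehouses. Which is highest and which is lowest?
SELECT warehouse, AVG(value)
FROM inventory
GROUP BY warehouse
ORDER BY AVG(value)

All groups:
  WH-North: 129.50
  WH-C: 180.50
  WH-A: 253.77
  WH-West: 269.16
  WH-B: 334.75
  WH-East: 441.72

Highest: WH-East (441.72)
Lowest: WH-North (129.50)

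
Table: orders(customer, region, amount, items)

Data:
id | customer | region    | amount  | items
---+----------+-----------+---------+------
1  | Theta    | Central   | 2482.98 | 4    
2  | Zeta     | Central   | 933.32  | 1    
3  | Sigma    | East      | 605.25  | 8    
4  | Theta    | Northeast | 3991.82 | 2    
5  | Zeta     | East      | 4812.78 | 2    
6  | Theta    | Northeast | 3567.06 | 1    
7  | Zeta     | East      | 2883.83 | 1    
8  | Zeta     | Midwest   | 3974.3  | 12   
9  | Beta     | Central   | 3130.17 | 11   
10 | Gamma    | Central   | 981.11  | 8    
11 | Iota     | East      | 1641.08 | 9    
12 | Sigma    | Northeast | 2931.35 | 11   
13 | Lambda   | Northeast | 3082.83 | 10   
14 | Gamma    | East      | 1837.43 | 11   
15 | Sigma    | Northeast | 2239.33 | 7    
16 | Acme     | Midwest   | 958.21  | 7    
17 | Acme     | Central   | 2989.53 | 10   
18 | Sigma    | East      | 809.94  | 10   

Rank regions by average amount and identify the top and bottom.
SELECT region, AVG(amount)
FROM orders
GROUP BY region
ORDER BY AVG(amount)

All groups:
  East: 2098.39
  Central: 2103.42
  Midwest: 2466.26
  Northeast: 3162.48

Highest: Northeast (3162.48)
Lowest: East (2098.39)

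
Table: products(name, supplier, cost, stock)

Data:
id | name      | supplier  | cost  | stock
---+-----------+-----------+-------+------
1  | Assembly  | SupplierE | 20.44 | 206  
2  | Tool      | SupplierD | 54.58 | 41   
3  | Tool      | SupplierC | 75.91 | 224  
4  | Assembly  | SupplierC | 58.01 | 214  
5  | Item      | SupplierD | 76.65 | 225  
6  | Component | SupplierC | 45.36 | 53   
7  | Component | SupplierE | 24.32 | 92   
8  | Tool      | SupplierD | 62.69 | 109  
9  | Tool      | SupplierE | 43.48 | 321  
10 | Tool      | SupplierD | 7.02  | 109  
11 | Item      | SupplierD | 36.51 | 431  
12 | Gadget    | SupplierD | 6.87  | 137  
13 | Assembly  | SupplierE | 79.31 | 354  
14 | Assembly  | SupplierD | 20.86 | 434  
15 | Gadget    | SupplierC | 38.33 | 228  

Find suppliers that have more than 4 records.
SELECT supplier, COUNT(*) as cnt
FROM products
GROUP BY supplier
HAVING COUNT(*) > 4

Result:
  SupplierD: 7

Note: HAVING filters groups after aggregation, WHERE filters rows before.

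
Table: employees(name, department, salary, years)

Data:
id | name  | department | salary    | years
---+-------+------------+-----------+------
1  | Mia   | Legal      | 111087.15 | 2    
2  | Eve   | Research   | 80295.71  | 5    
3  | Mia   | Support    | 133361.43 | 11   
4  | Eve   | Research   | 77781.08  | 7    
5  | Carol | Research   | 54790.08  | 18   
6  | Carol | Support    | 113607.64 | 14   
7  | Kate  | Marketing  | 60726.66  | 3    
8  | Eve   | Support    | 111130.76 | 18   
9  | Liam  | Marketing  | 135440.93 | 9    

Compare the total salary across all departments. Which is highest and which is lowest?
SELECT department, SUM(salary)
FROM employees
GROUP BY department
ORDER BY SUM(salary)

All groups:
  Legal: 111087.15
  Marketing: 196167.59
  Research: 212866.87
  Support: 358099.83

Highest: Support (358099.83)
Lowest: Legal (111087.15)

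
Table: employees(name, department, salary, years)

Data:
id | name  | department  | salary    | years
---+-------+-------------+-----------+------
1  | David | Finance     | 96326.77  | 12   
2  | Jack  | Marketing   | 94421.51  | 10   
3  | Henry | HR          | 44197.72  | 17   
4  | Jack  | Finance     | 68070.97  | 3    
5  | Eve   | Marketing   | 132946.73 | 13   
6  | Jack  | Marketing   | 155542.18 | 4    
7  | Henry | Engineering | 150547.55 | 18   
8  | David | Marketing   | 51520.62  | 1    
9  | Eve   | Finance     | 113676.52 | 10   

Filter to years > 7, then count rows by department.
SELECT department, COUNT(*)
FROM employees
WHERE years > 7
GROUP BY department

Note: WHERE filters rows before grouping.

Result:
  Engineering: 1
  Finance: 2
  HR: 1
  Marketing: 2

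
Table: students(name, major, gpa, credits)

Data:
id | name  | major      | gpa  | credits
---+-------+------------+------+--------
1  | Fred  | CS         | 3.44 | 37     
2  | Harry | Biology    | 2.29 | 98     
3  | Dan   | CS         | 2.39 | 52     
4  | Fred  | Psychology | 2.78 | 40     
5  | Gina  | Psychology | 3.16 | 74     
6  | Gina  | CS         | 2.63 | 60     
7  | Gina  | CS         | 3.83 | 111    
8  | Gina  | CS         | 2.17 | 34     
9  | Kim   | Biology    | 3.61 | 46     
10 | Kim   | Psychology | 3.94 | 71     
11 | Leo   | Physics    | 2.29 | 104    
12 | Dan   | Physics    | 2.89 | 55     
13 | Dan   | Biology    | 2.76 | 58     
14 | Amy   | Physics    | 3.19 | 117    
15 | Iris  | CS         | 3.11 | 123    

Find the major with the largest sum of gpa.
SELECT major, SUM(gpa) as val
FROM students
GROUP BY major
ORDER BY val DESC
LIMIT 1

Result: CS with sum(gpa) = 17.57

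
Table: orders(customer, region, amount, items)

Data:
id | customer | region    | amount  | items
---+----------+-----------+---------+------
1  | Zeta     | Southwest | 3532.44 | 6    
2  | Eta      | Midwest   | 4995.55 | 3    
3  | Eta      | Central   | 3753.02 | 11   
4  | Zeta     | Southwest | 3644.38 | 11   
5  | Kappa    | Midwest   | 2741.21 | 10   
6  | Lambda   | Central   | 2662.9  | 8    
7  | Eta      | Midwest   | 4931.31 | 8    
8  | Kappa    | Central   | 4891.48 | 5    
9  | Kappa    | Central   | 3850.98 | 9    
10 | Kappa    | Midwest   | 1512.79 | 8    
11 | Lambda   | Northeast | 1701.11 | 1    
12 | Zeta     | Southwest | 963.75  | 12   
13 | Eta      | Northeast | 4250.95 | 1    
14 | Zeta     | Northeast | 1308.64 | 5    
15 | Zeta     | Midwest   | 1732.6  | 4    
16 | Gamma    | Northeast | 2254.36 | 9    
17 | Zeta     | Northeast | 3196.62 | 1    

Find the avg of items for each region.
SELECT region, AVG(items) as result
FROM orders
GROUP BY region

Result:
  Central: 8.25
  Midwest: 6.60
  Northeast: 3.40
  Southwest: 9.67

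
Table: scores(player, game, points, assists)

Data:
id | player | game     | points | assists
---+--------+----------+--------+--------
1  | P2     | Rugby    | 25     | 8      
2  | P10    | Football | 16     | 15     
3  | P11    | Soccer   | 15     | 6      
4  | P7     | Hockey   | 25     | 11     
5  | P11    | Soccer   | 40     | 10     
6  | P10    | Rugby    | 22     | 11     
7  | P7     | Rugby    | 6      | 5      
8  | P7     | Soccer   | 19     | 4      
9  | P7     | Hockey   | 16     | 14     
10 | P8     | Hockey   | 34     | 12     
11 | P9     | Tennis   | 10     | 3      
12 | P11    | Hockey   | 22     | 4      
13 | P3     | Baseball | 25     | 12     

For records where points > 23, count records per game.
SELECT game, COUNT(*)
FROM scores
WHERE points > 23
GROUP BY game

Note: WHERE filters rows before grouping.

Result:
  Baseball: 1
  Hockey: 2
  Rugby: 1
  Soccer: 1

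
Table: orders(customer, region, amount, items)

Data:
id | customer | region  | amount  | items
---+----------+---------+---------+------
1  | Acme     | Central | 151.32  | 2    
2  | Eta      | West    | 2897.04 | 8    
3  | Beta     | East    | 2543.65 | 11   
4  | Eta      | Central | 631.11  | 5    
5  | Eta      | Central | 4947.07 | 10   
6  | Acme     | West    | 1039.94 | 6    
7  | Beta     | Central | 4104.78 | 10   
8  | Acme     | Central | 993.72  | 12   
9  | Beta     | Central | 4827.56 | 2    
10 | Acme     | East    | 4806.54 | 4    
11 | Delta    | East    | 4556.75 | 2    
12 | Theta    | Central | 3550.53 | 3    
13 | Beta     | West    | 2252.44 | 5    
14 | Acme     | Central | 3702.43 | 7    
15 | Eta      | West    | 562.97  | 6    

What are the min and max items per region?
SELECT region, MIN(items), MAX(items)
FROM orders
GROUP BY region

Result:
  Central: min=2, max=12
  East: min=2, max=11
  West: min=5, max=8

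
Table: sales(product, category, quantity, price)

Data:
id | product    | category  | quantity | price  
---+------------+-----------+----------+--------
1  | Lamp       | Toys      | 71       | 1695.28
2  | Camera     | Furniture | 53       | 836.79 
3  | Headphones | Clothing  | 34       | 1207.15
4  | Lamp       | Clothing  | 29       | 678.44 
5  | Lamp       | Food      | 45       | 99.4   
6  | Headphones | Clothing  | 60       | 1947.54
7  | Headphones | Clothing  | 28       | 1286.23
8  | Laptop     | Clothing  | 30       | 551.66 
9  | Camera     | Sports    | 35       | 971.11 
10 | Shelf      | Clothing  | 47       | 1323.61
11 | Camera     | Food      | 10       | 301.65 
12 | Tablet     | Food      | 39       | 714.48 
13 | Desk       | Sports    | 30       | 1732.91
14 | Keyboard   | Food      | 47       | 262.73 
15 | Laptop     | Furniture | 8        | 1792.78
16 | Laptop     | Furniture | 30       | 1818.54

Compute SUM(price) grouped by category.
SELECT category, SUM(price) as result
FROM sales
GROUP BY category

Result:
  Clothing: 6994.63
  Food: 1378.26
  Furniture: 4448.11
  Sports: 2704.02
  Toys: 1695.28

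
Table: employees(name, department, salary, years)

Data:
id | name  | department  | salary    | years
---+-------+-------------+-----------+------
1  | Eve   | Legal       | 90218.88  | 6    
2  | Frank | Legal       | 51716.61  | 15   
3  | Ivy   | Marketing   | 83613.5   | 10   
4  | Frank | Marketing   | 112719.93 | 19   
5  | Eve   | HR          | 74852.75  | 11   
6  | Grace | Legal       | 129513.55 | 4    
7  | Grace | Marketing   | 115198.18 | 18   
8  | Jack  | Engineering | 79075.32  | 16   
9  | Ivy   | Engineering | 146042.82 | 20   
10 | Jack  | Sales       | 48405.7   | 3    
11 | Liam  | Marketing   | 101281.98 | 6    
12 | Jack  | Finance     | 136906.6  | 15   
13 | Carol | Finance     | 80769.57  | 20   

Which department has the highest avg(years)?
SELECT department, AVG(years) as val
FROM employees
GROUP BY department
ORDER BY val DESC
LIMIT 1

Result: Engineering with avg(years) = 18.00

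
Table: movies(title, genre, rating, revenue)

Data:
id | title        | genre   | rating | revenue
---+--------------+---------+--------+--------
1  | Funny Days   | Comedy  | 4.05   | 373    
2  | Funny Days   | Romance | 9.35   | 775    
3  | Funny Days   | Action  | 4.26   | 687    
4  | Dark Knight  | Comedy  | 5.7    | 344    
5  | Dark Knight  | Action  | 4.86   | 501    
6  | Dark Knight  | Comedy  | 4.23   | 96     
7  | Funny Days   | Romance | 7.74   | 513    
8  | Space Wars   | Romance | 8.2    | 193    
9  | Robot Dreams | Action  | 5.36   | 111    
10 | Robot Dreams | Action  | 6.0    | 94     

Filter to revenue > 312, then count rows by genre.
SELECT genre, COUNT(*)
FROM movies
WHERE revenue > 312
GROUP BY genre

Note: WHERE filters rows before grouping.

Result:
  Action: 2
  Comedy: 2
  Romance: 2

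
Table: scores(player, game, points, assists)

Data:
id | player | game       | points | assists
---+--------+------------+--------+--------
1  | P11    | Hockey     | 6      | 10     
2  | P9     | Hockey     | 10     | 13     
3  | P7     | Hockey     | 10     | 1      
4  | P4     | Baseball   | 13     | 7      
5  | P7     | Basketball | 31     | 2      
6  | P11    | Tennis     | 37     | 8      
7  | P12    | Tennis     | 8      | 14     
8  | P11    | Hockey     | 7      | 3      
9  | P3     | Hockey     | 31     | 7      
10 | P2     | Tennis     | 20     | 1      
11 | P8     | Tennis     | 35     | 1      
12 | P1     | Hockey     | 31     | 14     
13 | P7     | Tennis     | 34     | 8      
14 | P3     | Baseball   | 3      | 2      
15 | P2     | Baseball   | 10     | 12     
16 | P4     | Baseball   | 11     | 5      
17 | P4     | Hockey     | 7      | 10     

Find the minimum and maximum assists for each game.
SELECT game, MIN(assists), MAX(assists)
FROM scores
GROUP BY game

Result:
  Baseball: min=2, max=12
  Basketball: min=2, max=2
  Hockey: min=1, max=14
  Tennis: min=1, max=14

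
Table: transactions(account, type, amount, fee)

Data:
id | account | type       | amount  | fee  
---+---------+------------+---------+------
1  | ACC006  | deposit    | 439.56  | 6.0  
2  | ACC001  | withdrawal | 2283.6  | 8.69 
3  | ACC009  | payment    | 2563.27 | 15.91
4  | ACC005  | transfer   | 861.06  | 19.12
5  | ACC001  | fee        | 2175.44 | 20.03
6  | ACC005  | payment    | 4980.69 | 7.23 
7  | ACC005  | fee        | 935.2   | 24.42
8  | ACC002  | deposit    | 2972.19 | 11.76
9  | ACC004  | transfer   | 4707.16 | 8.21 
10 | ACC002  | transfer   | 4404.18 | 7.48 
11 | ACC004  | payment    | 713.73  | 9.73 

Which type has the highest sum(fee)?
SELECT type, SUM(fee) as val
FROM transactions
GROUP BY type
ORDER BY val DESC
LIMIT 1

Result: fee with sum(fee) = 44.45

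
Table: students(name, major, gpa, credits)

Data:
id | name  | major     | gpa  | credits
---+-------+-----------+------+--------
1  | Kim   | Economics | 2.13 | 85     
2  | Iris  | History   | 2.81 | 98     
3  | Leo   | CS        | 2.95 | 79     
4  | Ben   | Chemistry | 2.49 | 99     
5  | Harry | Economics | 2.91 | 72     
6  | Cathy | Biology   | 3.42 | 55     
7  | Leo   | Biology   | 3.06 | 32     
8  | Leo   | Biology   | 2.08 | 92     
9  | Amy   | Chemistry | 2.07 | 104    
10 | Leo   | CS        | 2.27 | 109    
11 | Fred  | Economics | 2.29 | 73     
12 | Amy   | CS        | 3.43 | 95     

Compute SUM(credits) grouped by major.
SELECT major, SUM(credits) as result
FROM students
GROUP BY major

Result:
  Biology: 179
  CS: 283
  Chemistry: 203
  Economics: 230
  History: 98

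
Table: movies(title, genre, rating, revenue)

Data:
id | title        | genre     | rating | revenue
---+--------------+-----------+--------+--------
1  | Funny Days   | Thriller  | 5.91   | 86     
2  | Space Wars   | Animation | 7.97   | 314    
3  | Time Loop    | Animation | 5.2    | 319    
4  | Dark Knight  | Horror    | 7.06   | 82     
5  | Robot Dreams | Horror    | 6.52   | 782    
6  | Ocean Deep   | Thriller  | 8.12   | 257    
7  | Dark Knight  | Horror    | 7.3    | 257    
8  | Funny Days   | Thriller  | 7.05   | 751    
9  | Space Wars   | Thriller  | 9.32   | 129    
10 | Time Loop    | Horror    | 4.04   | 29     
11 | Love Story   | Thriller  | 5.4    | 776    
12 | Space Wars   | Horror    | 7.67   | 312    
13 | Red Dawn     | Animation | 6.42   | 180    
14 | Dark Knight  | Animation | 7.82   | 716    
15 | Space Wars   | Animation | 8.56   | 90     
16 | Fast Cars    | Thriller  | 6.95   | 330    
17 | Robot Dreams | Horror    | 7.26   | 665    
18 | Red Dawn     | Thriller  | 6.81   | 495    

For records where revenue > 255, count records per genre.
SELECT genre, COUNT(*)
FROM movies
WHERE revenue > 255
GROUP BY genre

Note: WHERE filters rows before grouping.

Result:
  Animation: 3
  Horror: 4
  Thriller: 5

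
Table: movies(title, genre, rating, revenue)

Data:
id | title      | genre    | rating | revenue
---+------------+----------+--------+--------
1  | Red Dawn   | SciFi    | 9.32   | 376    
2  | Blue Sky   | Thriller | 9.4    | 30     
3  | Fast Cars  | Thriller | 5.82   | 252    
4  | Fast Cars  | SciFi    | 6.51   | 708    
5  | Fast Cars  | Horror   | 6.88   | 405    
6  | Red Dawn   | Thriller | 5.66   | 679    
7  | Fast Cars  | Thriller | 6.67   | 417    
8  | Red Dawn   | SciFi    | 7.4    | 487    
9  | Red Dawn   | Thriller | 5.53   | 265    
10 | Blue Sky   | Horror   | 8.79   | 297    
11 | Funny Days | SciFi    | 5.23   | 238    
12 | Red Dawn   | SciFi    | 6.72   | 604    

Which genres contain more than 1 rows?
SELECT genre, COUNT(*) as cnt
FROM movies
GROUP BY genre
HAVING COUNT(*) > 1

Result:
  Horror: 2
  SciFi: 5
  Thriller: 5

Note: HAVING filters groups after aggregation, WHERE filters rows before.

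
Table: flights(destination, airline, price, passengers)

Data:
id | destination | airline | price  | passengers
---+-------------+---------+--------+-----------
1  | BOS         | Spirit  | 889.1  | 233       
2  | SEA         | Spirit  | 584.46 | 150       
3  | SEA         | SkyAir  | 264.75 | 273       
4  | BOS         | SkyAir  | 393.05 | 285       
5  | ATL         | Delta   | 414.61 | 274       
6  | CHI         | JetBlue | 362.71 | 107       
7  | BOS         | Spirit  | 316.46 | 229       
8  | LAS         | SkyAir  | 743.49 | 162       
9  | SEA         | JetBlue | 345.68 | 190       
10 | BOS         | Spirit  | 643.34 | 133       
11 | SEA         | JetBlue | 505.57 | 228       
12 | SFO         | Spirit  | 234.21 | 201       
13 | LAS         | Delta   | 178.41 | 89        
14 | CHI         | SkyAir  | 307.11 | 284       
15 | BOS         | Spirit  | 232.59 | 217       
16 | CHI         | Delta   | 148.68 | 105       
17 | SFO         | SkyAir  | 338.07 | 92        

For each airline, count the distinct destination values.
SELECT airline, COUNT(DISTINCT destination)
FROM flights
GROUP BY airline

Result:
  Delta: 3 distinct
  JetBlue: 2 distinct
  SkyAir: 5 distinct
  Spirit: 3 distinct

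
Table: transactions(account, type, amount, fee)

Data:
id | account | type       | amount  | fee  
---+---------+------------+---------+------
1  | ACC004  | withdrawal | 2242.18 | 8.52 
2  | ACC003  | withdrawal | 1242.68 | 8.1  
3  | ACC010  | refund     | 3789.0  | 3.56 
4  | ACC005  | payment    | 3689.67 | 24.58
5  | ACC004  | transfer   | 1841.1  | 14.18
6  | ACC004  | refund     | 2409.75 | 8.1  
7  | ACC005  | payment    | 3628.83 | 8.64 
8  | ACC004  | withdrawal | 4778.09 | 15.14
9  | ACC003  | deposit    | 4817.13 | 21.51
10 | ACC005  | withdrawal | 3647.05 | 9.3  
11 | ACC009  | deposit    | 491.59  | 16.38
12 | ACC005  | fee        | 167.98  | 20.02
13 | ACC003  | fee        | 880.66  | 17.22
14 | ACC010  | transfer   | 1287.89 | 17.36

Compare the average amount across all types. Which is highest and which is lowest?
SELECT type, AVG(amount)
FROM transactions
GROUP BY type
ORDER BY AVG(amount)

All groups:
  fee: 524.32
  transfer: 1564.50
  deposit: 2654.36
  withdrawal: 2977.50
  refund: 3099.38
  payment: 3659.25

Highest: payment (3659.25)
Lowest: fee (524.32)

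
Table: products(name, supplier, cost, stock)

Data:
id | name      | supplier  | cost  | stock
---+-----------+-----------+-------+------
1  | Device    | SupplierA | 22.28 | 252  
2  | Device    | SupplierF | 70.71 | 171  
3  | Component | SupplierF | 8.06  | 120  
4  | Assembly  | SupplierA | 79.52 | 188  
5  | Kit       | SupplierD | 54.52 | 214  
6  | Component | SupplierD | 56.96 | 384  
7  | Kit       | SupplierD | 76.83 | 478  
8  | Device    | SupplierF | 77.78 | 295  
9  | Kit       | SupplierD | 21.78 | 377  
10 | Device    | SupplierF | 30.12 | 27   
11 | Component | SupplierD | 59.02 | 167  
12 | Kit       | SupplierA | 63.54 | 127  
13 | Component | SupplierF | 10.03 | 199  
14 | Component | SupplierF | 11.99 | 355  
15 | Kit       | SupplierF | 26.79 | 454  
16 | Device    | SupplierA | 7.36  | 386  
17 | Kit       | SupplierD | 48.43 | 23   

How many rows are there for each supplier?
SELECT supplier, COUNT(*) as count
FROM products
GROUP BY supplier

Result:
  SupplierA: 4
  SupplierD: 6
  SupplierF: 7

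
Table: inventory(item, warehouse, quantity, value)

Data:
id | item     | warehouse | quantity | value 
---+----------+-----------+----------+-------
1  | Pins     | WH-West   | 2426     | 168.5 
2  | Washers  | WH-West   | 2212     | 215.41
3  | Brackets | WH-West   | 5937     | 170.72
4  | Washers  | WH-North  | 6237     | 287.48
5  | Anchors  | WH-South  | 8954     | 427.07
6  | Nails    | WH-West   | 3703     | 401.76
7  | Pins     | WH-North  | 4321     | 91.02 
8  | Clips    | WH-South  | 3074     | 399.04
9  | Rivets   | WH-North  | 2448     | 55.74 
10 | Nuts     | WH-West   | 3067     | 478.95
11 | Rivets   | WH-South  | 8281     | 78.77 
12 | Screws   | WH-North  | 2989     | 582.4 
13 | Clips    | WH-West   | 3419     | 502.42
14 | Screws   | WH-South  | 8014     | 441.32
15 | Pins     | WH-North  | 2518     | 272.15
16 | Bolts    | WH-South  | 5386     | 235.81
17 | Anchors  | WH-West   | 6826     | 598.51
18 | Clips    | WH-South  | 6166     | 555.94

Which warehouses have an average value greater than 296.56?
SELECT warehouse, AVG(value)
FROM inventory
GROUP BY warehouse
HAVING AVG(value) > 296.56

Result:
  WH-South: avg=356.33
  WH-West: avg=362.32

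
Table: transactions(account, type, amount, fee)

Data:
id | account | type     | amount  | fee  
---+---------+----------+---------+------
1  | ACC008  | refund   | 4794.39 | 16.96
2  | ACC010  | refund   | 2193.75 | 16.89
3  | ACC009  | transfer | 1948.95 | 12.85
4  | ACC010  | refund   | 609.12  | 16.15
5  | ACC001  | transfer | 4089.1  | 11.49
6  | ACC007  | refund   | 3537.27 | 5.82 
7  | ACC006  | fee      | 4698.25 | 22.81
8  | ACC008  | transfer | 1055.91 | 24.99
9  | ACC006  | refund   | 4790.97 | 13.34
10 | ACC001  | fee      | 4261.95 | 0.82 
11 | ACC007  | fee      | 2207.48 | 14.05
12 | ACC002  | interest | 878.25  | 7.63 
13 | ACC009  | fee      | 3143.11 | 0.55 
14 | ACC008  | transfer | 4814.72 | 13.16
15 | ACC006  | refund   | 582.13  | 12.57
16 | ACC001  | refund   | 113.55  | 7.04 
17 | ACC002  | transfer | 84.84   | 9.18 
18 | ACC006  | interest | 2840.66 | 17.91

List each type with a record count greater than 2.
SELECT type, COUNT(*) as cnt
FROM transactions
GROUP BY type
HAVING COUNT(*) > 2

Result:
  fee: 4
  refund: 7
  transfer: 5

Note: HAVING filters groups after aggregation, WHERE filters rows before.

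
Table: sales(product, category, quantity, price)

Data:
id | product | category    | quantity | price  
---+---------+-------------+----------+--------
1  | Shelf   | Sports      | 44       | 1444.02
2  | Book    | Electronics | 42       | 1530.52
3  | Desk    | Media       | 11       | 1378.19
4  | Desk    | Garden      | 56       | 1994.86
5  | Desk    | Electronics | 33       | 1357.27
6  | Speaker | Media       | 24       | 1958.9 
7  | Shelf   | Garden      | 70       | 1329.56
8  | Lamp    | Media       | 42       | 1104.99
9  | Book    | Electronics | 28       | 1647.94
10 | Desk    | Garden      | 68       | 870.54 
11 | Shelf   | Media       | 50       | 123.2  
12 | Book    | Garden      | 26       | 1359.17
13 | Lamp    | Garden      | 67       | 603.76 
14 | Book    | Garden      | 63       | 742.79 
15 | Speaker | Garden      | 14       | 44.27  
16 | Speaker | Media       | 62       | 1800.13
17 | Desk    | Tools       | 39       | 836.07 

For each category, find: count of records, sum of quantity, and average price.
SELECT category,
       COUNT(*) as cnt,
       SUM(quantity) as total_quantity,
       AVG(price) as avg_price
FROM sales
GROUP BY category

Result:
  Electronics: 3 records, 103 total quantity, 1511.91 avg price
  Garden: 7 records, 364 total quantity, 992.14 avg price
  Media: 5 records, 189 total quantity, 1273.08 avg price
  Sports: 1 records, 44 total quantity, 1444.02 avg price
  Tools: 1 records, 39 total quantity, 836.07 avg price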